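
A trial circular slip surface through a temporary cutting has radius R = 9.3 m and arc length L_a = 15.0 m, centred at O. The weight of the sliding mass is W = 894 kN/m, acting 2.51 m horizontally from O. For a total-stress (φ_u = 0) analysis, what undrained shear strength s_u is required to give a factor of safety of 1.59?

s_u = 25.6 kPa

FS = s_u·L_a·R / (W·d), so s_u = FS·W·d / (L_a·R).
s_u = 1.59·894·2.51 / (15.00·9.3) = 3567.9 / 139.50 = 25.58 kPa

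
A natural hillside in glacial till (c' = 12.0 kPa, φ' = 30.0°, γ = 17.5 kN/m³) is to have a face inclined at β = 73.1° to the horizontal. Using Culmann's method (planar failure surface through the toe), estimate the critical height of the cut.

H_c = 8.42 m

Culmann's analysis gives the critical failure plane at α_cr = (β + φ')/2 = (73.1 + 30.0)/2 = 51.5°, and the critical height
H_c = (4c'/γ) · sinβ cosφ' / [1 − cos(β − φ')]
    = (4·12.0/17.5) · sin73.1°·cos30.0° / [1 − cos(43.1°)]
    = 2.743 · 0.9568·0.8660 / [1 − 0.7302]
    = 2.743 · 0.8286 / 0.2698
    = 8.42 m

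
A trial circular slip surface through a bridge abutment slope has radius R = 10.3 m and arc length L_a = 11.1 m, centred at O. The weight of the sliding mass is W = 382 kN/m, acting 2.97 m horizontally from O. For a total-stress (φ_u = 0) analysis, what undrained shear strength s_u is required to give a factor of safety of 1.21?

s_u = 12.0 kPa

FS = s_u·L_a·R / (W·d), so s_u = FS·W·d / (L_a·R).
s_u = 1.21·382·2.97 / (11.10·10.3) = 1372.8 / 114.33 = 12.01 kPa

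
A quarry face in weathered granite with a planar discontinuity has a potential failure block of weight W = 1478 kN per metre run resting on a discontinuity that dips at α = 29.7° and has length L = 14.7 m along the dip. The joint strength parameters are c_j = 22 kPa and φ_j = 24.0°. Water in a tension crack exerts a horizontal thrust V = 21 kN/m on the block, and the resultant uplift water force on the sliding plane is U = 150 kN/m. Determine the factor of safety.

Resolving the block weight along and normal to the plane and applying the Mohr–Coulomb strength on the joint:
N' = W cosα − U − V sinα = 1478·cos29.7° − 150 − 21·sin29.7° = 1123.4 kN/m
Driving force T = W sinα + V cosα = 1478·sin29.7° + 21·cos29.7° = 750.5 kN/m
Resisting force R = c_j·L + N'·tanφ_j = 22·14.7 + 1123.4·tan24.0° = 323.4 + 500.2 = 823.6 kN/m
FS = R / T = 823.6 / 750.5 = 1.097

FS = 1.10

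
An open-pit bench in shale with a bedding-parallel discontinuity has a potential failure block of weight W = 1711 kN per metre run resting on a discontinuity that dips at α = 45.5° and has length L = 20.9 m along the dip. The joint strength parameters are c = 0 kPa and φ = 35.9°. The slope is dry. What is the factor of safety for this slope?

FS = 0.71

Resolving the block weight along and normal to the plane and applying the Mohr–Coulomb strength on the joint:
N' = W cosα = 1711·cos45.5° = 1199.3 kN/m
Driving force T = W sinα = 1711·sin45.5° = 1220.4 kN/m
Resisting force R = c·L + N'·tanφ = 0·20.9 + 1199.3·tan35.9° = 0.0 + 868.1 = 868.1 kN/m
FS = R / T = 868.1 / 1220.4 = 0.711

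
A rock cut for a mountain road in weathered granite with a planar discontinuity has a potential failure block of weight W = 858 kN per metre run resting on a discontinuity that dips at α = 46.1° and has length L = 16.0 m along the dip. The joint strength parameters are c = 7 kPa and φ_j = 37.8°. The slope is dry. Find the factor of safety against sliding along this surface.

FS = 0.93

Resolving the block weight along and normal to the plane and applying the Mohr–Coulomb strength on the joint:
N' = W cosα = 858·cos46.1° = 594.9 kN/m
Driving force T = W sinα = 858·sin46.1° = 618.2 kN/m
Resisting force R = c·L + N'·tanφ_j = 7·16.0 + 594.9·tan37.8° = 112.0 + 461.5 = 573.5 kN/m
FS = R / T = 573.5 / 618.2 = 0.928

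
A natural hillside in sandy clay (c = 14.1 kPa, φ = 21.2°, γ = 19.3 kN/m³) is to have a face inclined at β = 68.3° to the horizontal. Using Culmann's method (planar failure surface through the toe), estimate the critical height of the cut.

Culmann's analysis gives the critical failure plane at α_cr = (β + φ)/2 = (68.3 + 21.2)/2 = 44.8°, and the critical height
H_c = (4c/γ) · sinβ cosφ / [1 − cos(β − φ)]
    = (4·14.1/19.3) · sin68.3°·cos21.2° / [1 − cos(47.1°)]
    = 2.922 · 0.9291·0.9323 / [1 − 0.6807]
    = 2.922 · 0.8663 / 0.3193
    = 7.93 m

H_c = 7.93 m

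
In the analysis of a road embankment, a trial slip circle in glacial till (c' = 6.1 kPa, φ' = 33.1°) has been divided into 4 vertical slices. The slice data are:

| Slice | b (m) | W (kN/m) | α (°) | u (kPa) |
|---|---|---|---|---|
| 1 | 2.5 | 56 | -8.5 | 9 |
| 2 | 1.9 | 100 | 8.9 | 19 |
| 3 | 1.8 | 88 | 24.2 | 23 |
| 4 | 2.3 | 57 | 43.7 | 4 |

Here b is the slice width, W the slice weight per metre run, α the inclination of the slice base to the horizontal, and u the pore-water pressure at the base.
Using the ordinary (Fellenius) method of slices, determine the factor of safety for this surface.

FS = 1.96

Ordinary method of slices: FS = Σ[c'·Δl_i + (W_i cosα_i − u_i·Δl_i)·tanφ'] / Σ W_i sinα_i, with Δl_i = b_i / cosα_i.
Slice 1: Δl = 2.5/cos(-8.5°) = 2.528 m; N'_1 = 56·cos(-8.5°) − 9·2.528 = 32.6; c'Δl = 15.42; W sinα = -8.3
Slice 2: Δl = 1.9/cos8.9° = 1.923 m; N'_2 = 100·cos8.9° − 19·1.923 = 62.3; c'Δl = 11.73; W sinα = 15.5
Slice 3: Δl = 1.8/cos24.2° = 1.973 m; N'_3 = 88·cos24.2° − 23·1.973 = 34.9; c'Δl = 12.04; W sinα = 36.1
Slice 4: Δl = 2.3/cos43.7° = 3.181 m; N'_4 = 57·cos43.7° − 4·3.181 = 28.5; c'Δl = 19.41; W sinα = 39.4
Σc'Δl = 58.6 kN/m; ΣN' = 158.3 kN/m; ΣW sinα = 82.6 kN/m
Resisting = 58.6 + 158.3·tan33.1° = 58.6 + 103.2 = 161.8 kN/m
FS = 161.8 / 82.6 = 1.957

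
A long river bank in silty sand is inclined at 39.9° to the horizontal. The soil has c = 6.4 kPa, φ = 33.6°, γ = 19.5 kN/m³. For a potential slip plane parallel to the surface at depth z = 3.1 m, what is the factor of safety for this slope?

FS = 1.01

For an infinite slope with a slip plane parallel to the surface (no pore pressure): FS = [c + γz cos²β tanφ] / [γz sinβ cosβ].
γz = 19.5·3.1 = 60.45 kN/m²
Numerator = 6.4 + 60.45·cos²39.9°·tan33.6° = 6.4 + 60.45·0.5885·0.6644 = 30.038 kPa
Denominator = 60.45·sin39.9°·cos39.9° = 60.45·0.6414·0.7672 = 29.747 kPa
FS = 30.038 / 29.747 = 1.010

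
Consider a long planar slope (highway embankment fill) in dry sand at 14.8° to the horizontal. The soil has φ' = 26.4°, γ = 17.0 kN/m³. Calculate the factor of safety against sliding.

For a dry cohesionless infinite slope the factor of safety is FS = tanφ' / tanβ.
FS = tan26.4° / tan14.8° = 0.4964 / 0.2642 = 1.879

FS = 1.88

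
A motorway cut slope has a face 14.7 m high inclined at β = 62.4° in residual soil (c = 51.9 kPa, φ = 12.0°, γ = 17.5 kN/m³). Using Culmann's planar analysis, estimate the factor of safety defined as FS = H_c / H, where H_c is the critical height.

FS = 1.93

H_c = (4c/γ) · sinβ cosφ / [1 − cos(β − φ)]
    = (4·51.9/17.5) · sin62.4°·cos12.0° / [1 − cos50.4°]
    = 11.863 · 0.8668 / 0.3626 = 28.36 m
FS = H_c / H = 28.36 / 14.7 = 1.929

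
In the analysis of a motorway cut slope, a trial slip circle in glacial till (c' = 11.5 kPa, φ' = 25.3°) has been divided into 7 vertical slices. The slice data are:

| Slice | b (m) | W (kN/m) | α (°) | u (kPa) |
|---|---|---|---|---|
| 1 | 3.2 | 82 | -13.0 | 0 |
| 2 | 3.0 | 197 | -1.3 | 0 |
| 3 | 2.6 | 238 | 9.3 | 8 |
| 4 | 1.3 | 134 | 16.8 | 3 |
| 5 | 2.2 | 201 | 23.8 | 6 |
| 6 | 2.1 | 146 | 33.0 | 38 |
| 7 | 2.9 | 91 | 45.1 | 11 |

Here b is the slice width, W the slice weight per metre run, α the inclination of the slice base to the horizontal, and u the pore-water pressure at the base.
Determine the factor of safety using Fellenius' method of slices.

FS = 2.20

Ordinary method of slices: FS = Σ[c'·Δl_i + (W_i cosα_i − u_i·Δl_i)·tanφ'] / Σ W_i sinα_i, with Δl_i = b_i / cosα_i.
Slice 1: Δl = 3.2/cos(-13.0°) = 3.284 m; N'_1 = 82·cos(-13.0°) − 0·3.284 = 79.9; c'Δl = 37.77; W sinα = -18.4
Slice 2: Δl = 3.0/cos(-1.3°) = 3.001 m; N'_2 = 197·cos(-1.3°) − 0·3.001 = 196.9; c'Δl = 34.51; W sinα = -4.5
Slice 3: Δl = 2.6/cos9.3° = 2.635 m; N'_3 = 238·cos9.3° − 8·2.635 = 213.8; c'Δl = 30.30; W sinα = 38.5
Slice 4: Δl = 1.3/cos16.8° = 1.358 m; N'_4 = 134·cos16.8° − 3·1.358 = 124.2; c'Δl = 15.62; W sinα = 38.7
Slice 5: Δl = 2.2/cos23.8° = 2.404 m; N'_5 = 201·cos23.8° − 6·2.404 = 169.5; c'Δl = 27.65; W sinα = 81.1
Slice 6: Δl = 2.1/cos33.0° = 2.504 m; N'_6 = 146·cos33.0° − 38·2.504 = 27.3; c'Δl = 28.80; W sinα = 79.5
Slice 7: Δl = 2.9/cos45.1° = 4.108 m; N'_7 = 91·cos45.1° − 11·4.108 = 19.0; c'Δl = 47.25; W sinα = 64.5
Σc'Δl = 221.9 kN/m; ΣN' = 830.7 kN/m; ΣW sinα = 279.4 kN/m
Resisting = 221.9 + 830.7·tan25.3° = 221.9 + 392.7 = 614.5 kN/m
FS = 614.5 / 279.4 = 2.200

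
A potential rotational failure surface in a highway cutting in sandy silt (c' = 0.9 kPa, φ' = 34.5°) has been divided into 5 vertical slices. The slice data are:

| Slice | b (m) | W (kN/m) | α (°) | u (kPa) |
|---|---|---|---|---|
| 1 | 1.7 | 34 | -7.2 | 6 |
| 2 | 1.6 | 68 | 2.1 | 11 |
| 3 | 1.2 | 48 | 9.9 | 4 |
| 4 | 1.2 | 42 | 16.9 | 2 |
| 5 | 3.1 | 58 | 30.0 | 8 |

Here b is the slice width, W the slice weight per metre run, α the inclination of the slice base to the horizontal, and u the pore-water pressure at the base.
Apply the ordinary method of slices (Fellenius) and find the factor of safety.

FS = 2.71

Ordinary method of slices: FS = Σ[c'·Δl_i + (W_i cosα_i − u_i·Δl_i)·tanφ'] / Σ W_i sinα_i, with Δl_i = b_i / cosα_i.
Slice 1: Δl = 1.7/cos(-7.2°) = 1.714 m; N'_1 = 34·cos(-7.2°) − 6·1.714 = 23.5; c'Δl = 1.54; W sinα = -4.3
Slice 2: Δl = 1.6/cos2.1° = 1.601 m; N'_2 = 68·cos2.1° − 11·1.601 = 50.3; c'Δl = 1.44; W sinα = 2.5
Slice 3: Δl = 1.2/cos9.9° = 1.218 m; N'_3 = 48·cos9.9° − 4·1.218 = 42.4; c'Δl = 1.10; W sinα = 8.3
Slice 4: Δl = 1.2/cos16.9° = 1.254 m; N'_4 = 42·cos16.9° − 2·1.254 = 37.7; c'Δl = 1.13; W sinα = 12.2
Slice 5: Δl = 3.1/cos30.0° = 3.580 m; N'_5 = 58·cos30.0° − 8·3.580 = 21.6; c'Δl = 3.22; W sinα = 29.0
Σc'Δl = 8.4 kN/m; ΣN' = 175.5 kN/m; ΣW sinα = 47.7 kN/m
Resisting = 8.4 + 175.5·tan34.5° = 8.4 + 120.6 = 129.0 kN/m
FS = 129.0 / 47.7 = 2.705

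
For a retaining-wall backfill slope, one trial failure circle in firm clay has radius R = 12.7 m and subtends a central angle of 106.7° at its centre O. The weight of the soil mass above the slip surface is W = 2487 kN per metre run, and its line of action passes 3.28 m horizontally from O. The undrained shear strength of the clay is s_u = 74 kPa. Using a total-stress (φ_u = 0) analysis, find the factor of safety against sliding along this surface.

FS = 2.72

Taking moments about the centre O, the resisting moment is provided by the undrained shear strength acting along the arc:
Arc length L_a = R·θ = 12.7·(106.7°·π/180) = 12.7·1.8623 = 23.65 m
M_R = s_u·L_a·R = 74·23.65·12.7 = 22227.0 kN·m/m
M_D = W·d = 2487·3.28 = 8157.4 kN·m/m
FS = M_R / M_D = 22227.0 / 8157.4 = 2.725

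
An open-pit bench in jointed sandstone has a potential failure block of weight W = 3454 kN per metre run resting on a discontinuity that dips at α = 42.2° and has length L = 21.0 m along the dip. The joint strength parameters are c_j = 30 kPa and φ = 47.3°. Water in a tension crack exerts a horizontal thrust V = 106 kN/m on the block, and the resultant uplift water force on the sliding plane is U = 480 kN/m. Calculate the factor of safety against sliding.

Resolving the block weight along and normal to the plane and applying the Mohr–Coulomb strength on the joint:
N' = W cosα − U − V sinα = 3454·cos42.2° − 480 − 106·sin42.2° = 2007.5 kN/m
Driving force T = W sinα + V cosα = 3454·sin42.2° + 106·cos42.2° = 2398.6 kN/m
Resisting force R = c_j·L + N'·tanφ = 30·21.0 + 2007.5·tan47.3° = 630.0 + 2175.5 = 2805.5 kN/m
FS = R / T = 2805.5 / 2398.6 = 1.170

FS = 1.17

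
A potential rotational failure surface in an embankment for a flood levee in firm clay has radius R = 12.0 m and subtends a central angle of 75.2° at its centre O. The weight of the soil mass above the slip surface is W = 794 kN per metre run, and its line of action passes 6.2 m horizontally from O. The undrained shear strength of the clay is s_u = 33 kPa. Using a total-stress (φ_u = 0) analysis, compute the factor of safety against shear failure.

Taking moments about the centre O, the resisting moment is provided by the undrained shear strength acting along the arc:
Arc length L_a = R·θ = 12.0·(75.2°·π/180) = 12.0·1.3125 = 15.75 m
M_R = s_u·L_a·R = 33·15.75·12.0 = 6236.9 kN·m/m
M_D = W·d = 794·6.2 = 4922.8 kN·m/m
FS = M_R / M_D = 6236.9 / 4922.8 = 1.267

FS = 1.27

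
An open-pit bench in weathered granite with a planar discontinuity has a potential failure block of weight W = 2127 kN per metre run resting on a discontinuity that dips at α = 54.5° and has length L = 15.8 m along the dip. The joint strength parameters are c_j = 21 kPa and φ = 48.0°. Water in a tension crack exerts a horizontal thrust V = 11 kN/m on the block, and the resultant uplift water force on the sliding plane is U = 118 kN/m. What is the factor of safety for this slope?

Resolving the block weight along and normal to the plane and applying the Mohr–Coulomb strength on the joint:
N' = W cosα − U − V sinα = 2127·cos54.5° − 118 − 11·sin54.5° = 1108.2 kN/m
Driving force T = W sinα + V cosα = 2127·sin54.5° + 11·cos54.5° = 1738.0 kN/m
Resisting force R = c_j·L + N'·tanφ = 21·15.8 + 1108.2·tan48.0° = 331.8 + 1230.8 = 1562.6 kN/m
FS = R / T = 1562.6 / 1738.0 = 0.899

FS = 0.90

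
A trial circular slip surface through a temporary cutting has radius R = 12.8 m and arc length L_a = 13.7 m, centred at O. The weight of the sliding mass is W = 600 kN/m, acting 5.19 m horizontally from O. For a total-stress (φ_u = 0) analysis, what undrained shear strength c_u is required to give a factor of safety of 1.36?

c_u = 24.2 kPa

FS = c_u·L_a·R / (W·d), so c_u = FS·W·d / (L_a·R).
c_u = 1.36·600·5.19 / (13.70·12.8) = 4235.0 / 175.36 = 24.15 kPa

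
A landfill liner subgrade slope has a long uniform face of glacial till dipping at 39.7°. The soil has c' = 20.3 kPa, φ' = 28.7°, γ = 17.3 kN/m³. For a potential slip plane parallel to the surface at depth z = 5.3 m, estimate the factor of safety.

For an infinite slope with a slip plane parallel to the surface (no pore pressure): FS = [c' + γz cos²β tanφ'] / [γz sinβ cosβ].
γz = 17.3·5.3 = 91.69 kN/m²
Numerator = 20.3 + 91.69·cos²39.7°·tan28.7° = 20.3 + 91.69·0.5920·0.5475 = 50.016 kPa
Denominator = 91.69·sin39.7°·cos39.7° = 91.69·0.6388·0.7694 = 45.063 kPa
FS = 50.016 / 45.063 = 1.110

FS = 1.11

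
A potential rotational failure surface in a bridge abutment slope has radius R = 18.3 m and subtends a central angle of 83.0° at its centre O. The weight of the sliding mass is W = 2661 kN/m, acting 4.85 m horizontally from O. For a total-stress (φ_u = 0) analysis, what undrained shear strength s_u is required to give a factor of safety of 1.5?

s_u = 39.9 kPa

FS = s_u·L_a·R / (W·d), so s_u = FS·W·d / (L_a·R).
Arc length L_a = R·θ = 18.3·(83.0°·π/180) = 18.3·1.4486 = 26.51 m
s_u = 1.5·2661·4.85 / (26.51·18.3) = 19358.8 / 485.13 = 39.90 kPa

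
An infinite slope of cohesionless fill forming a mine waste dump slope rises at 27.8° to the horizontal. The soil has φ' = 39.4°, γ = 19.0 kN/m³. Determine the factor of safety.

For a dry cohesionless infinite slope the factor of safety is FS = tanφ' / tanβ.
FS = tan39.4° / tan27.8° = 0.8214 / 0.5272 = 1.558

FS = 1.56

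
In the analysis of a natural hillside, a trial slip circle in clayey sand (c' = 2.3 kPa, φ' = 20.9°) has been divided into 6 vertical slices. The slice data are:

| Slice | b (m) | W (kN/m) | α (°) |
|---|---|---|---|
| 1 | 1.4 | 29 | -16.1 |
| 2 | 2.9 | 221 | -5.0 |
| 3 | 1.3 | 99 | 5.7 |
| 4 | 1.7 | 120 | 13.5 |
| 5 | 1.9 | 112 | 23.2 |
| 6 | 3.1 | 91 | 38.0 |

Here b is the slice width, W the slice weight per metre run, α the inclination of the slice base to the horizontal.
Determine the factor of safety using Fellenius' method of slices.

Ordinary method of slices: FS = Σ[c'·Δl_i + (W_i cosα_i)·tanφ'] / Σ W_i sinα_i, with Δl_i = b_i / cosα_i.
Slice 1: Δl = 1.4/cos(-16.1°) = 1.457 m; N'_1 = 29·cos(-16.1°) = 27.9; c'Δl = 3.35; W sinα = -8.0
Slice 2: Δl = 2.9/cos(-5.0°) = 2.911 m; N'_2 = 221·cos(-5.0°) = 220.2; c'Δl = 6.70; W sinα = -19.3
Slice 3: Δl = 1.3/cos5.7° = 1.306 m; N'_3 = 99·cos5.7° = 98.5; c'Δl = 3.00; W sinα = 9.8
Slice 4: Δl = 1.7/cos13.5° = 1.748 m; N'_4 = 120·cos13.5° = 116.7; c'Δl = 4.02; W sinα = 28.0
Slice 5: Δl = 1.9/cos23.2° = 2.067 m; N'_5 = 112·cos23.2° = 102.9; c'Δl = 4.75; W sinα = 44.1
Slice 6: Δl = 3.1/cos38.0° = 3.934 m; N'_6 = 91·cos38.0° = 71.7; c'Δl = 9.05; W sinα = 56.0
Σc'Δl = 30.9 kN/m; ΣN' = 637.9 kN/m; ΣW sinα = 110.7 kN/m
Resisting = 30.9 + 637.9·tan20.9° = 30.9 + 243.6 = 274.5 kN/m
FS = 274.5 / 110.7 = 2.479

FS = 2.48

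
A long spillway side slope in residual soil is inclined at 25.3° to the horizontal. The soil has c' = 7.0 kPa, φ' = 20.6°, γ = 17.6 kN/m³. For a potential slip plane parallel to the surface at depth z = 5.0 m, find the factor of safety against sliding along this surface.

For an infinite slope with a slip plane parallel to the surface (no pore pressure): FS = [c' + γz cos²β tanφ'] / [γz sinβ cosβ].
γz = 17.6·5.0 = 88.00 kN/m²
Numerator = 7.0 + 88.00·cos²25.3°·tan20.6° = 7.0 + 88.00·0.8174·0.3759 = 34.036 kPa
Denominator = 88.00·sin25.3°·cos25.3° = 88.00·0.4274·0.9041 = 34.000 kPa
FS = 34.036 / 34.000 = 1.001

FS = 1.00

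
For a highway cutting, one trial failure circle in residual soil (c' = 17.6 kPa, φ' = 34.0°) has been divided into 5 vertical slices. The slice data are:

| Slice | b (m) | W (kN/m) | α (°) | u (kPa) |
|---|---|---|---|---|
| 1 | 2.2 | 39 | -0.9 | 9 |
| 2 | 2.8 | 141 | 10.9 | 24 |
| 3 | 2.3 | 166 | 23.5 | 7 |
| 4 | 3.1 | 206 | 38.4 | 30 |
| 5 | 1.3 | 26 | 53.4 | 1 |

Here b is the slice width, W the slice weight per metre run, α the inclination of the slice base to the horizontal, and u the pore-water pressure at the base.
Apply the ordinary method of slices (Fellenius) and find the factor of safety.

Ordinary method of slices: FS = Σ[c'·Δl_i + (W_i cosα_i − u_i·Δl_i)·tanφ'] / Σ W_i sinα_i, with Δl_i = b_i / cosα_i.
Slice 1: Δl = 2.2/cos(-0.9°) = 2.200 m; N'_1 = 39·cos(-0.9°) − 9·2.200 = 19.2; c'Δl = 38.72; W sinα = -0.6
Slice 2: Δl = 2.8/cos10.9° = 2.851 m; N'_2 = 141·cos10.9° − 24·2.851 = 70.0; c'Δl = 50.19; W sinα = 26.7
Slice 3: Δl = 2.3/cos23.5° = 2.508 m; N'_3 = 166·cos23.5° − 7·2.508 = 134.7; c'Δl = 44.14; W sinα = 66.2
Slice 4: Δl = 3.1/cos38.4° = 3.956 m; N'_4 = 206·cos38.4° − 30·3.956 = 42.8; c'Δl = 69.62; W sinα = 128.0
Slice 5: Δl = 1.3/cos53.4° = 2.180 m; N'_5 = 26·cos53.4° − 1·2.180 = 13.3; c'Δl = 38.37; W sinα = 20.9
Σc'Δl = 241.0 kN/m; ΣN' = 280.0 kN/m; ΣW sinα = 241.1 kN/m
Resisting = 241.0 + 280.0·tan34.0° = 241.0 + 188.9 = 429.9 kN/m
FS = 429.9 / 241.1 = 1.783

FS = 1.78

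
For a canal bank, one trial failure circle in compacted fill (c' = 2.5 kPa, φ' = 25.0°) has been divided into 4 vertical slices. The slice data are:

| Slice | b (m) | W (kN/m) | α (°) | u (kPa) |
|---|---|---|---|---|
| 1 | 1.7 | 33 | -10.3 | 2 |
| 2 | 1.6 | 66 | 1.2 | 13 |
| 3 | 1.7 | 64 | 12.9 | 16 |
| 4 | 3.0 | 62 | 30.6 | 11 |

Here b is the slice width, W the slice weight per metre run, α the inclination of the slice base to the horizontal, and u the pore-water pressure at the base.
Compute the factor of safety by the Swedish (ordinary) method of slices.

FS = 1.91

Ordinary method of slices: FS = Σ[c'·Δl_i + (W_i cosα_i − u_i·Δl_i)·tanφ'] / Σ W_i sinα_i, with Δl_i = b_i / cosα_i.
Slice 1: Δl = 1.7/cos(-10.3°) = 1.728 m; N'_1 = 33·cos(-10.3°) − 2·1.728 = 29.0; c'Δl = 4.32; W sinα = -5.9
Slice 2: Δl = 1.6/cos1.2° = 1.600 m; N'_2 = 66·cos1.2° − 13·1.600 = 45.2; c'Δl = 4.00; W sinα = 1.4
Slice 3: Δl = 1.7/cos12.9° = 1.744 m; N'_3 = 64·cos12.9° − 16·1.744 = 34.5; c'Δl = 4.36; W sinα = 14.3
Slice 4: Δl = 3.0/cos30.6° = 3.485 m; N'_4 = 62·cos30.6° − 11·3.485 = 15.0; c'Δl = 8.71; W sinα = 31.6
Σc'Δl = 21.4 kN/m; ΣN' = 123.7 kN/m; ΣW sinα = 41.3 kN/m
Resisting = 21.4 + 123.7·tan25.0° = 21.4 + 57.7 = 79.1 kN/m
FS = 79.1 / 41.3 = 1.913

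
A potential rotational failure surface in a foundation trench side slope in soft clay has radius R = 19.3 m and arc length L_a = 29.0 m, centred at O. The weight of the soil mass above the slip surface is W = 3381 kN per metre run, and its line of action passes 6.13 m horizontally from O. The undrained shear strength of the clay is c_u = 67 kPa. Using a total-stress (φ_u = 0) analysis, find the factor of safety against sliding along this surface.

Taking moments about the centre O, the resisting moment is provided by the undrained shear strength acting along the arc:
M_R = c_u·L_a·R = 67·29.00·19.3 = 37499.9 kN·m/m
M_D = W·d = 3381·6.13 = 20725.5 kN·m/m
FS = M_R / M_D = 37499.9 / 20725.5 = 1.809

FS = 1.81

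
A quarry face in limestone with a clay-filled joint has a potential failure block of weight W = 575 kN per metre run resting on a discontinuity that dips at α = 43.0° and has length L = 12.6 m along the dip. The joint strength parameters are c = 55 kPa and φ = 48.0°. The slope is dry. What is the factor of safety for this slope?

Resolving the block weight along and normal to the plane and applying the Mohr–Coulomb strength on the joint:
N' = W cosα = 575·cos43.0° = 420.5 kN/m
Driving force T = W sinα = 575·sin43.0° = 392.1 kN/m
Resisting force R = c·L + N'·tanφ = 55·12.6 + 420.5·tan48.0° = 693.0 + 467.0 = 1160.0 kN/m
FS = R / T = 1160.0 / 392.1 = 2.958

FS = 2.96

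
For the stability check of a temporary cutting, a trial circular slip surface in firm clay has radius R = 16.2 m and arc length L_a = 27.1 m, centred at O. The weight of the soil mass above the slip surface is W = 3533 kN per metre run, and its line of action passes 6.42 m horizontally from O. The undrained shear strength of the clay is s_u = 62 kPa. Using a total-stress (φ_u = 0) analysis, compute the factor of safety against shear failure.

Taking moments about the centre O, the resisting moment is provided by the undrained shear strength acting along the arc:
M_R = s_u·L_a·R = 62·27.10·16.2 = 27219.2 kN·m/m
M_D = W·d = 3533·6.42 = 22681.9 kN·m/m
FS = M_R / M_D = 27219.2 / 22681.9 = 1.200

FS = 1.20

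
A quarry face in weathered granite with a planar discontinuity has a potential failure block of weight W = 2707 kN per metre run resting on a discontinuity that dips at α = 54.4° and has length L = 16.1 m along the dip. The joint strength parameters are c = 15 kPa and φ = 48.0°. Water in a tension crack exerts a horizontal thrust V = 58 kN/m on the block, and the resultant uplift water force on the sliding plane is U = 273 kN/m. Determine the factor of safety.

Resolving the block weight along and normal to the plane and applying the Mohr–Coulomb strength on the joint:
N' = W cosα − U − V sinα = 2707·cos54.4° − 273 − 58·sin54.4° = 1255.6 kN/m
Driving force T = W sinα + V cosα = 2707·sin54.4° + 58·cos54.4° = 2234.8 kN/m
Resisting force R = c·L + N'·tanφ = 15·16.1 + 1255.6·tan48.0° = 241.5 + 1394.5 = 1636.0 kN/m
FS = R / T = 1636.0 / 2234.8 = 0.732

FS = 0.73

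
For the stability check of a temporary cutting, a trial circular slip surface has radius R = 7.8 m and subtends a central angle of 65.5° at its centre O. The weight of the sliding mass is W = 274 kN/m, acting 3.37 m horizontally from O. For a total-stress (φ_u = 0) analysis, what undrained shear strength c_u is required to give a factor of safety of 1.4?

c_u = 18.6 kPa

FS = c_u·L_a·R / (W·d), so c_u = FS·W·d / (L_a·R).
Arc length L_a = R·θ = 7.8·(65.5°·π/180) = 7.8·1.1432 = 8.92 m
c_u = 1.4·274·3.37 / (8.92·7.8) = 1292.7 / 69.55 = 18.59 kPa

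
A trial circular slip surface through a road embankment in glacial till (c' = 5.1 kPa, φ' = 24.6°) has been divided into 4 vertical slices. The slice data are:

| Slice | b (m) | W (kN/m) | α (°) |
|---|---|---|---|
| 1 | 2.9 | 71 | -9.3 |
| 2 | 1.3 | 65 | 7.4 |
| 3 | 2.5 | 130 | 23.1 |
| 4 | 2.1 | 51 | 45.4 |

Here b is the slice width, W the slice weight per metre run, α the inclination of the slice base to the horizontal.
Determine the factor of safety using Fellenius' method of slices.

FS = 2.18

Ordinary method of slices: FS = Σ[c'·Δl_i + (W_i cosα_i)·tanφ'] / Σ W_i sinα_i, with Δl_i = b_i / cosα_i.
Slice 1: Δl = 2.9/cos(-9.3°) = 2.939 m; N'_1 = 71·cos(-9.3°) = 70.1; c'Δl = 14.99; W sinα = -11.5
Slice 2: Δl = 1.3/cos7.4° = 1.311 m; N'_2 = 65·cos7.4° = 64.5; c'Δl = 6.69; W sinα = 8.4
Slice 3: Δl = 2.5/cos23.1° = 2.718 m; N'_3 = 130·cos23.1° = 119.6; c'Δl = 13.86; W sinα = 51.0
Slice 4: Δl = 2.1/cos45.4° = 2.991 m; N'_4 = 51·cos45.4° = 35.8; c'Δl = 15.25; W sinα = 36.3
Σc'Δl = 50.8 kN/m; ΣN' = 289.9 kN/m; ΣW sinα = 84.2 kN/m
Resisting = 50.8 + 289.9·tan24.6° = 50.8 + 132.7 = 183.5 kN/m
FS = 183.5 / 84.2 = 2.179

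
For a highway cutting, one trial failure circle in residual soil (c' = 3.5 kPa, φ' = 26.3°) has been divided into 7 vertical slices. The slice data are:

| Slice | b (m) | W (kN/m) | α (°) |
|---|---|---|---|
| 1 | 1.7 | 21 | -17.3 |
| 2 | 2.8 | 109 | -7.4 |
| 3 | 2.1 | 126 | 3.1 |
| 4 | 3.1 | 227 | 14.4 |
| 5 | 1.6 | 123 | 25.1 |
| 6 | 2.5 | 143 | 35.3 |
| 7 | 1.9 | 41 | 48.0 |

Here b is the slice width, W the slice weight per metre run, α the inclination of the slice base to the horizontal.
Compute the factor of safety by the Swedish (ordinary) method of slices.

Ordinary method of slices: FS = Σ[c'·Δl_i + (W_i cosα_i)·tanφ'] / Σ W_i sinα_i, with Δl_i = b_i / cosα_i.
Slice 1: Δl = 1.7/cos(-17.3°) = 1.781 m; N'_1 = 21·cos(-17.3°) = 20.0; c'Δl = 6.23; W sinα = -6.2
Slice 2: Δl = 2.8/cos(-7.4°) = 2.824 m; N'_2 = 109·cos(-7.4°) = 108.1; c'Δl = 9.88; W sinα = -14.0
Slice 3: Δl = 2.1/cos3.1° = 2.103 m; N'_3 = 126·cos3.1° = 125.8; c'Δl = 7.36; W sinα = 6.8
Slice 4: Δl = 3.1/cos14.4° = 3.201 m; N'_4 = 227·cos14.4° = 219.9; c'Δl = 11.20; W sinα = 56.5
Slice 5: Δl = 1.6/cos25.1° = 1.767 m; N'_5 = 123·cos25.1° = 111.4; c'Δl = 6.18; W sinα = 52.2
Slice 6: Δl = 2.5/cos35.3° = 3.063 m; N'_6 = 143·cos35.3° = 116.7; c'Δl = 10.72; W sinα = 82.6
Slice 7: Δl = 1.9/cos48.0° = 2.840 m; N'_7 = 41·cos48.0° = 27.4; c'Δl = 9.94; W sinα = 30.5
Σc'Δl = 61.5 kN/m; ΣN' = 729.4 kN/m; ΣW sinα = 208.3 kN/m
Resisting = 61.5 + 729.4·tan26.3° = 61.5 + 360.5 = 422.0 kN/m
FS = 422.0 / 208.3 = 2.026

FS = 2.03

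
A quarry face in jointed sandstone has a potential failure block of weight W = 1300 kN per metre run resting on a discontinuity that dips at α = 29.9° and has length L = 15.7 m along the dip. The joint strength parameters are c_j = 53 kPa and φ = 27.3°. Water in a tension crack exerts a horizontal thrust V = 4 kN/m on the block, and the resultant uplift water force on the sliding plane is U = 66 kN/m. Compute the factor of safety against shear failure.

FS = 2.12

Resolving the block weight along and normal to the plane and applying the Mohr–Coulomb strength on the joint:
N' = W cosα − U − V sinα = 1300·cos29.9° − 66 − 4·sin29.9° = 1059.0 kN/m
Driving force T = W sinα + V cosα = 1300·sin29.9° + 4·cos29.9° = 651.5 kN/m
Resisting force R = c_j·L + N'·tanφ = 53·15.7 + 1059.0·tan27.3° = 832.1 + 546.6 = 1378.7 kN/m
FS = R / T = 1378.7 / 651.5 = 2.116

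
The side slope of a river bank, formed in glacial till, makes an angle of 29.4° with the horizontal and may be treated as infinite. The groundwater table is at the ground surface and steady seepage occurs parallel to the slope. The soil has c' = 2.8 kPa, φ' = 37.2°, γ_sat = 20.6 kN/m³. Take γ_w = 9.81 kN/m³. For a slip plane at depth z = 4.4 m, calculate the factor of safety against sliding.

With seepage parallel to the slope and the water table at the surface, the effective normal stress on the slip plane uses the buoyant unit weight γ' = γ_sat − γ_w while the driving shear stress uses γ_sat:
FS = [c' + γ' z cos²β tanφ'] / [γ_sat z sinβ cosβ]
γ' = 20.6 − 9.81 = 10.79 kN/m³
Numerator = 2.8 + 10.79·4.4·cos²29.4°·tan37.2° = 2.8 + 10.79·4.4·0.7590·0.7590 = 30.152 kPa
Denominator = 20.6·4.4·sin29.4°·cos29.4° = 20.6·4.4·0.4909·0.8712 = 38.765 kPa
FS = 30.152 / 38.765 = 0.778

FS = 0.78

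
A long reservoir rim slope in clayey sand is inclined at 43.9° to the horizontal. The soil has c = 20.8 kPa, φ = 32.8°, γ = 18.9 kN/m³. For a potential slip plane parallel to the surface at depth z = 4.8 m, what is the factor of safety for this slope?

For an infinite slope with a slip plane parallel to the surface (no pore pressure): FS = [c + γz cos²β tanφ] / [γz sinβ cosβ].
γz = 18.9·4.8 = 90.72 kN/m²
Numerator = 20.8 + 90.72·cos²43.9°·tan32.8° = 20.8 + 90.72·0.5192·0.6445 = 51.155 kPa
Denominator = 90.72·sin43.9°·cos43.9° = 90.72·0.6934·0.7206 = 45.327 kPa
FS = 51.155 / 45.327 = 1.129

FS = 1.13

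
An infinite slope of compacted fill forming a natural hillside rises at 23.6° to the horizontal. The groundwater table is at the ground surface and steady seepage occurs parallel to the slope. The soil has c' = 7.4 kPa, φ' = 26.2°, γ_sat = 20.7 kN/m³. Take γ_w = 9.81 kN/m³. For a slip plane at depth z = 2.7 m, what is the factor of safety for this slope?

With seepage parallel to the slope and the water table at the surface, the effective normal stress on the slip plane uses the buoyant unit weight γ' = γ_sat − γ_w while the driving shear stress uses γ_sat:
FS = [c' + γ' z cos²β tanφ'] / [γ_sat z sinβ cosβ]
γ' = 20.7 − 9.81 = 10.89 kN/m³
Numerator = 7.4 + 10.89·2.7·cos²23.6°·tan26.2° = 7.4 + 10.89·2.7·0.8397·0.4921 = 19.549 kPa
Denominator = 20.7·2.7·sin23.6°·cos23.6° = 20.7·2.7·0.4003·0.9164 = 20.504 kPa
FS = 19.549 / 20.504 = 0.953

FS = 0.95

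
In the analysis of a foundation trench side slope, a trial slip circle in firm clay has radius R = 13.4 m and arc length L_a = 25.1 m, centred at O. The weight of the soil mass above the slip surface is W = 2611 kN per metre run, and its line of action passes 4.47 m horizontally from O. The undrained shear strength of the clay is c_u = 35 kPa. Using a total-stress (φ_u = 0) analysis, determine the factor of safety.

Taking moments about the centre O, the resisting moment is provided by the undrained shear strength acting along the arc:
M_R = c_u·L_a·R = 35·25.10·13.4 = 11771.9 kN·m/m
M_D = W·d = 2611·4.47 = 11671.2 kN·m/m
FS = M_R / M_D = 11771.9 / 11671.2 = 1.009

FS = 1.01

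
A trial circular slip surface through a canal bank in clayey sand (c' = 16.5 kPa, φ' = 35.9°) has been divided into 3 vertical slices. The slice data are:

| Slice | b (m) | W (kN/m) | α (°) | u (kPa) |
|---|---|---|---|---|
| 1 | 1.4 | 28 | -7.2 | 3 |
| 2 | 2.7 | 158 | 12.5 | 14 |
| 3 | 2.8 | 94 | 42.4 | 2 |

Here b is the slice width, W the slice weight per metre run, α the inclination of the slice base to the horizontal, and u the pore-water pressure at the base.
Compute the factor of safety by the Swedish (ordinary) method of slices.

FS = 2.94

Ordinary method of slices: FS = Σ[c'·Δl_i + (W_i cosα_i − u_i·Δl_i)·tanφ'] / Σ W_i sinα_i, with Δl_i = b_i / cosα_i.
Slice 1: Δl = 1.4/cos(-7.2°) = 1.411 m; N'_1 = 28·cos(-7.2°) − 3·1.411 = 23.5; c'Δl = 23.28; W sinα = -3.5
Slice 2: Δl = 2.7/cos12.5° = 2.766 m; N'_2 = 158·cos12.5° − 14·2.766 = 115.5; c'Δl = 45.63; W sinα = 34.2
Slice 3: Δl = 2.8/cos42.4° = 3.792 m; N'_3 = 94·cos42.4° − 2·3.792 = 61.8; c'Δl = 62.56; W sinα = 63.4
Σc'Δl = 131.5 kN/m; ΣN' = 200.9 kN/m; ΣW sinα = 94.1 kN/m
Resisting = 131.5 + 200.9·tan35.9° = 131.5 + 145.4 = 276.9 kN/m
FS = 276.9 / 94.1 = 2.944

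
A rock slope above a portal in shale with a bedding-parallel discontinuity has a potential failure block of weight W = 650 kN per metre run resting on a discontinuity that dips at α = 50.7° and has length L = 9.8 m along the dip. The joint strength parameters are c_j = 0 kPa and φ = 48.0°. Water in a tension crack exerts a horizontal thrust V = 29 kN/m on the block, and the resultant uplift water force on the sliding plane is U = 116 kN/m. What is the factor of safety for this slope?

FS = 0.58

Resolving the block weight along and normal to the plane and applying the Mohr–Coulomb strength on the joint:
N' = W cosα − U − V sinα = 650·cos50.7° − 116 − 29·sin50.7° = 273.3 kN/m
Driving force T = W sinα + V cosα = 650·sin50.7° + 29·cos50.7° = 521.4 kN/m
Resisting force R = c_j·L + N'·tanφ = 0·9.8 + 273.3·tan48.0° = 0.0 + 303.5 = 303.5 kN/m
FS = R / T = 303.5 / 521.4 = 0.582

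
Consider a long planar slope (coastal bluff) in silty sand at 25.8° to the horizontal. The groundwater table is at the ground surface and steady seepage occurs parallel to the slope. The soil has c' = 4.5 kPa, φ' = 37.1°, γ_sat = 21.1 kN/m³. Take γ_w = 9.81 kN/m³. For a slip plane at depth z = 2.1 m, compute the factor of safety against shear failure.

With seepage parallel to the slope and the water table at the surface, the effective normal stress on the slip plane uses the buoyant unit weight γ' = γ_sat − γ_w while the driving shear stress uses γ_sat:
FS = [c' + γ' z cos²β tanφ'] / [γ_sat z sinβ cosβ]
γ' = 21.1 − 9.81 = 11.29 kN/m³
Numerator = 4.5 + 11.29·2.1·cos²25.8°·tan37.1° = 4.5 + 11.29·2.1·0.8106·0.7563 = 19.034 kPa
Denominator = 21.1·2.1·sin25.8°·cos25.8° = 21.1·2.1·0.4352·0.9003 = 17.363 kPa
FS = 19.034 / 17.363 = 1.096

FS = 1.10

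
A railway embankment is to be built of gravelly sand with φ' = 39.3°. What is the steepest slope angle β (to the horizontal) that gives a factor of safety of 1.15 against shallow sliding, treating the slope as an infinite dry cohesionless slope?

β = 35.4°

For an infinite dry cohesionless slope FS = tanφ'/tanβ, so tanβ = tanφ' / FS.
tanβ = tan39.3° / 1.15 = 0.8185 / 1.15 = 0.7117
β = arctan(0.7117) = 35.44°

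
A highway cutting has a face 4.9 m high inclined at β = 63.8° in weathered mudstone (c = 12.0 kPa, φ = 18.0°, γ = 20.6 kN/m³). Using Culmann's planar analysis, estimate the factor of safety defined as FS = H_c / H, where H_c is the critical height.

H_c = (4c/γ) · sinβ cosφ / [1 − cos(β − φ)]
    = (4·12.0/20.6) · sin63.8°·cos18.0° / [1 − cos45.8°]
    = 2.330 · 0.8533 / 0.3028 = 6.57 m
FS = H_c / H = 6.57 / 4.9 = 1.340

FS = 1.34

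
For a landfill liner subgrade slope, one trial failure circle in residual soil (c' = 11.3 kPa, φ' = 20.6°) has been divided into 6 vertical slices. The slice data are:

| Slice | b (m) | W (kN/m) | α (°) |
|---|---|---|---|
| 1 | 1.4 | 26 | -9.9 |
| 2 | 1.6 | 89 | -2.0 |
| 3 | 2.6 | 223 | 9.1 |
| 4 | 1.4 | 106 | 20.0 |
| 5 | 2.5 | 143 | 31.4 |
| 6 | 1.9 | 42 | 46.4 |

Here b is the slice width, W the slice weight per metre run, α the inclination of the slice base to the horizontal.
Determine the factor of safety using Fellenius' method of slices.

FS = 2.16

Ordinary method of slices: FS = Σ[c'·Δl_i + (W_i cosα_i)·tanφ'] / Σ W_i sinα_i, with Δl_i = b_i / cosα_i.
Slice 1: Δl = 1.4/cos(-9.9°) = 1.421 m; N'_1 = 26·cos(-9.9°) = 25.6; c'Δl = 16.06; W sinα = -4.5
Slice 2: Δl = 1.6/cos(-2.0°) = 1.601 m; N'_2 = 89·cos(-2.0°) = 88.9; c'Δl = 18.09; W sinα = -3.1
Slice 3: Δl = 2.6/cos9.1° = 2.633 m; N'_3 = 223·cos9.1° = 220.2; c'Δl = 29.75; W sinα = 35.3
Slice 4: Δl = 1.4/cos20.0° = 1.490 m; N'_4 = 106·cos20.0° = 99.6; c'Δl = 16.84; W sinα = 36.3
Slice 5: Δl = 2.5/cos31.4° = 2.929 m; N'_5 = 143·cos31.4° = 122.1; c'Δl = 33.10; W sinα = 74.5
Slice 6: Δl = 1.9/cos46.4° = 2.755 m; N'_6 = 42·cos46.4° = 29.0; c'Δl = 31.13; W sinα = 30.4
Σc'Δl = 145.0 kN/m; ΣN' = 585.4 kN/m; ΣW sinα = 168.9 kN/m
Resisting = 145.0 + 585.4·tan20.6° = 145.0 + 220.0 = 365.0 kN/m
FS = 365.0 / 168.9 = 2.161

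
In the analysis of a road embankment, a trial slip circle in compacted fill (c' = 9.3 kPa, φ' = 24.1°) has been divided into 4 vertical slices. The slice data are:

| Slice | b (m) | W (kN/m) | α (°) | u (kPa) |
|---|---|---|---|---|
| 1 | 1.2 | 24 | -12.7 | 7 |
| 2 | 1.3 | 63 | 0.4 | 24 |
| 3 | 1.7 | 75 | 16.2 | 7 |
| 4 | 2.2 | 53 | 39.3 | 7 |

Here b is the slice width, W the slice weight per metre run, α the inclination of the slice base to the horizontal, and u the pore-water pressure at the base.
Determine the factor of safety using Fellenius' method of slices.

Ordinary method of slices: FS = Σ[c'·Δl_i + (W_i cosα_i − u_i·Δl_i)·tanφ'] / Σ W_i sinα_i, with Δl_i = b_i / cosα_i.
Slice 1: Δl = 1.2/cos(-12.7°) = 1.230 m; N'_1 = 24·cos(-12.7°) − 7·1.230 = 14.8; c'Δl = 11.44; W sinα = -5.3
Slice 2: Δl = 1.3/cos0.4° = 1.300 m; N'_2 = 63·cos0.4° − 24·1.300 = 31.8; c'Δl = 12.09; W sinα = 0.4
Slice 3: Δl = 1.7/cos16.2° = 1.770 m; N'_3 = 75·cos16.2° − 7·1.770 = 59.6; c'Δl = 16.46; W sinα = 20.9
Slice 4: Δl = 2.2/cos39.3° = 2.843 m; N'_4 = 53·cos39.3° − 7·2.843 = 21.1; c'Δl = 26.44; W sinα = 33.6
Σc'Δl = 66.4 kN/m; ΣN' = 127.3 kN/m; ΣW sinα = 49.7 kN/m
Resisting = 66.4 + 127.3·tan24.1° = 66.4 + 57.0 = 123.4 kN/m
FS = 123.4 / 49.7 = 2.485

FS = 2.48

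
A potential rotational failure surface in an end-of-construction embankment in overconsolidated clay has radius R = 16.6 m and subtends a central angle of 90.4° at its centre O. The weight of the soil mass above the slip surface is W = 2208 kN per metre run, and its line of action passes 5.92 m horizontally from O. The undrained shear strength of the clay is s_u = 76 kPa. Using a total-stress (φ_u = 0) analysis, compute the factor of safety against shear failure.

Taking moments about the centre O, the resisting moment is provided by the undrained shear strength acting along the arc:
Arc length L_a = R·θ = 16.6·(90.4°·π/180) = 16.6·1.5778 = 26.19 m
M_R = s_u·L_a·R = 76·26.19·16.6 = 33042.7 kN·m/m
M_D = W·d = 2208·5.92 = 13071.4 kN·m/m
FS = M_R / M_D = 33042.7 / 13071.4 = 2.528

FS = 2.53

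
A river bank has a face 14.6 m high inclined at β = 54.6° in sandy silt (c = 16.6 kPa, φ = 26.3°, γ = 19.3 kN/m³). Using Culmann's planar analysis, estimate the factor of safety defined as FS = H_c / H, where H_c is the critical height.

FS = 1.44

H_c = (4c/γ) · sinβ cosφ / [1 − cos(β − φ)]
    = (4·16.6/19.3) · sin54.6°·cos26.3° / [1 − cos28.3°]
    = 3.440 · 0.7308 / 0.1195 = 21.03 m
FS = H_c / H = 21.03 / 14.6 = 1.441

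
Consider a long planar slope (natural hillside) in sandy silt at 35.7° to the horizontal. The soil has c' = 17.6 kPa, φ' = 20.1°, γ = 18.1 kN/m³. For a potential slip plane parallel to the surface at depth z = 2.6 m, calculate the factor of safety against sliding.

FS = 1.30

For an infinite slope with a slip plane parallel to the surface (no pore pressure): FS = [c' + γz cos²β tanφ'] / [γz sinβ cosβ].
γz = 18.1·2.6 = 47.06 kN/m²
Numerator = 17.6 + 47.06·cos²35.7°·tan20.1° = 17.6 + 47.06·0.6595·0.3659 = 28.957 kPa
Denominator = 47.06·sin35.7°·cos35.7° = 47.06·0.5835·0.8121 = 22.301 kPa
FS = 28.957 / 22.301 = 1.298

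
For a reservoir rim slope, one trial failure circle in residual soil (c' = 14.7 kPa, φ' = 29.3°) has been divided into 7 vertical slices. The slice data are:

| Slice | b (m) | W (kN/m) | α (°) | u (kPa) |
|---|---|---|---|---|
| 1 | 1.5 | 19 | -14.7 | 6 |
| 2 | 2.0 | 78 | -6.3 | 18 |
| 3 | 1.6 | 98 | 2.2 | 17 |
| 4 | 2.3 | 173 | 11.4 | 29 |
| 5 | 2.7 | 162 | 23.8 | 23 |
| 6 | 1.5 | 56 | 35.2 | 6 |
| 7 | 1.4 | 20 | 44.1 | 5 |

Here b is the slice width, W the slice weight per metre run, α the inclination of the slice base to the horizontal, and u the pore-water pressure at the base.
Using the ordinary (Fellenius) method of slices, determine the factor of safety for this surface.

FS = 2.95

Ordinary method of slices: FS = Σ[c'·Δl_i + (W_i cosα_i − u_i·Δl_i)·tanφ'] / Σ W_i sinα_i, with Δl_i = b_i / cosα_i.
Slice 1: Δl = 1.5/cos(-14.7°) = 1.551 m; N'_1 = 19·cos(-14.7°) − 6·1.551 = 9.1; c'Δl = 22.80; W sinα = -4.8
Slice 2: Δl = 2.0/cos(-6.3°) = 2.012 m; N'_2 = 78·cos(-6.3°) − 18·2.012 = 41.3; c'Δl = 29.58; W sinα = -8.6
Slice 3: Δl = 1.6/cos2.2° = 1.601 m; N'_3 = 98·cos2.2° − 17·1.601 = 70.7; c'Δl = 23.54; W sinα = 3.8
Slice 4: Δl = 2.3/cos11.4° = 2.346 m; N'_4 = 173·cos11.4° − 29·2.346 = 101.5; c'Δl = 34.49; W sinα = 34.2
Slice 5: Δl = 2.7/cos23.8° = 2.951 m; N'_5 = 162·cos23.8° − 23·2.951 = 80.4; c'Δl = 43.38; W sinα = 65.4
Slice 6: Δl = 1.5/cos35.2° = 1.836 m; N'_6 = 56·cos35.2° − 6·1.836 = 34.7; c'Δl = 26.98; W sinα = 32.3
Slice 7: Δl = 1.4/cos44.1° = 1.950 m; N'_7 = 20·cos44.1° − 5·1.950 = 4.6; c'Δl = 28.66; W sinα = 13.9
Σc'Δl = 209.4 kN/m; ΣN' = 342.3 kN/m; ΣW sinα = 136.1 kN/m
Resisting = 209.4 + 342.3·tan29.3° = 209.4 + 192.1 = 401.5 kN/m
FS = 401.5 / 136.1 = 2.949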